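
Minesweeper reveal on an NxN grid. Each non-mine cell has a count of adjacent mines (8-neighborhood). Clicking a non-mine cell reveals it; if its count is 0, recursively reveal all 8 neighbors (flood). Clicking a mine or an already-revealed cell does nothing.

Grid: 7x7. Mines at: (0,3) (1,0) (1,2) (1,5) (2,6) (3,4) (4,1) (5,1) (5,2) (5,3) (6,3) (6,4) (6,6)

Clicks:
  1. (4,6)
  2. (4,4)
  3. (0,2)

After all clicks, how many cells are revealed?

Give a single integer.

Answer: 8

Derivation:
Click 1 (4,6) count=0: revealed 6 new [(3,5) (3,6) (4,5) (4,6) (5,5) (5,6)] -> total=6
Click 2 (4,4) count=2: revealed 1 new [(4,4)] -> total=7
Click 3 (0,2) count=2: revealed 1 new [(0,2)] -> total=8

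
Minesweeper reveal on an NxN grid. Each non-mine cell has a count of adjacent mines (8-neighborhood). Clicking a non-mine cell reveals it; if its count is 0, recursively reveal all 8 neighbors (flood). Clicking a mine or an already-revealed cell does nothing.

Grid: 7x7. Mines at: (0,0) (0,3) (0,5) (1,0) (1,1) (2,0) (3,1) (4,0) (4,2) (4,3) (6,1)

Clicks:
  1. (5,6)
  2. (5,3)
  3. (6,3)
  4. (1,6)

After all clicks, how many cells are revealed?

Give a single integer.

Click 1 (5,6) count=0: revealed 28 new [(1,2) (1,3) (1,4) (1,5) (1,6) (2,2) (2,3) (2,4) (2,5) (2,6) (3,2) (3,3) (3,4) (3,5) (3,6) (4,4) (4,5) (4,6) (5,2) (5,3) (5,4) (5,5) (5,6) (6,2) (6,3) (6,4) (6,5) (6,6)] -> total=28
Click 2 (5,3) count=2: revealed 0 new [(none)] -> total=28
Click 3 (6,3) count=0: revealed 0 new [(none)] -> total=28
Click 4 (1,6) count=1: revealed 0 new [(none)] -> total=28

Answer: 28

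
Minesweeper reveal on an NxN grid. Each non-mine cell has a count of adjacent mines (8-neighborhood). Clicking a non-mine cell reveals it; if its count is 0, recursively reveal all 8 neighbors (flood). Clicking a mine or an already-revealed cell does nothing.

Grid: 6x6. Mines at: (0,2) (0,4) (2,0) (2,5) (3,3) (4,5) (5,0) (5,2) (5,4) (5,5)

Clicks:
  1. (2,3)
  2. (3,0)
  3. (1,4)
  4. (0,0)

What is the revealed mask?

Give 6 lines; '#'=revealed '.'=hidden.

Click 1 (2,3) count=1: revealed 1 new [(2,3)] -> total=1
Click 2 (3,0) count=1: revealed 1 new [(3,0)] -> total=2
Click 3 (1,4) count=2: revealed 1 new [(1,4)] -> total=3
Click 4 (0,0) count=0: revealed 4 new [(0,0) (0,1) (1,0) (1,1)] -> total=7

Answer: ##....
##..#.
...#..
#.....
......
......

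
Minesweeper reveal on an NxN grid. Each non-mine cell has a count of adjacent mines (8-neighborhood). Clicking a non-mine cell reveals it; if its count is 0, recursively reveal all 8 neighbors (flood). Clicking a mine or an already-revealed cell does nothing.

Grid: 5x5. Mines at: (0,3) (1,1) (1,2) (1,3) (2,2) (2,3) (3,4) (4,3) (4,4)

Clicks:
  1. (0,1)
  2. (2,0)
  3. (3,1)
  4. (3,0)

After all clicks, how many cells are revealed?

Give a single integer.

Answer: 9

Derivation:
Click 1 (0,1) count=2: revealed 1 new [(0,1)] -> total=1
Click 2 (2,0) count=1: revealed 1 new [(2,0)] -> total=2
Click 3 (3,1) count=1: revealed 1 new [(3,1)] -> total=3
Click 4 (3,0) count=0: revealed 6 new [(2,1) (3,0) (3,2) (4,0) (4,1) (4,2)] -> total=9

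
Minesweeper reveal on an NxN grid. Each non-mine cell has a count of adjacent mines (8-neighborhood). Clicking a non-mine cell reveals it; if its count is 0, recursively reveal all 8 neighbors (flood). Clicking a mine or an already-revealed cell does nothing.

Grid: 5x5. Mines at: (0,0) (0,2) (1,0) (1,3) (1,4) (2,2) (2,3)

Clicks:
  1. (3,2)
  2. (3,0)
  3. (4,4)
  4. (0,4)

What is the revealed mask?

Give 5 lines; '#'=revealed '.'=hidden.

Click 1 (3,2) count=2: revealed 1 new [(3,2)] -> total=1
Click 2 (3,0) count=0: revealed 11 new [(2,0) (2,1) (3,0) (3,1) (3,3) (3,4) (4,0) (4,1) (4,2) (4,3) (4,4)] -> total=12
Click 3 (4,4) count=0: revealed 0 new [(none)] -> total=12
Click 4 (0,4) count=2: revealed 1 new [(0,4)] -> total=13

Answer: ....#
.....
##...
#####
#####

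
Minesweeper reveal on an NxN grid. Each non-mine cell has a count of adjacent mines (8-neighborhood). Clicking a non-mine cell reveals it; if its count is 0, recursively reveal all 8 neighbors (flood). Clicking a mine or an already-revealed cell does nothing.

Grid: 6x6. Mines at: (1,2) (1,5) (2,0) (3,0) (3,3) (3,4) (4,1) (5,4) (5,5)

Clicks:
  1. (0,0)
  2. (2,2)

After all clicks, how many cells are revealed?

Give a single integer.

Answer: 5

Derivation:
Click 1 (0,0) count=0: revealed 4 new [(0,0) (0,1) (1,0) (1,1)] -> total=4
Click 2 (2,2) count=2: revealed 1 new [(2,2)] -> total=5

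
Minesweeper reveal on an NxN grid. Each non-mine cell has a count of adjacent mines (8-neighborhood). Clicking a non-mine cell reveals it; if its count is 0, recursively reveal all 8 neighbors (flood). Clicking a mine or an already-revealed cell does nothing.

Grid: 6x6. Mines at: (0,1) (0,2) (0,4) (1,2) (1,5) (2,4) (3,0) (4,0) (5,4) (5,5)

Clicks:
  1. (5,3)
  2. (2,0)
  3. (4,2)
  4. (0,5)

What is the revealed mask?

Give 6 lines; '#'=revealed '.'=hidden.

Answer: .....#
......
####..
.###..
.###..
.###..

Derivation:
Click 1 (5,3) count=1: revealed 1 new [(5,3)] -> total=1
Click 2 (2,0) count=1: revealed 1 new [(2,0)] -> total=2
Click 3 (4,2) count=0: revealed 11 new [(2,1) (2,2) (2,3) (3,1) (3,2) (3,3) (4,1) (4,2) (4,3) (5,1) (5,2)] -> total=13
Click 4 (0,5) count=2: revealed 1 new [(0,5)] -> total=14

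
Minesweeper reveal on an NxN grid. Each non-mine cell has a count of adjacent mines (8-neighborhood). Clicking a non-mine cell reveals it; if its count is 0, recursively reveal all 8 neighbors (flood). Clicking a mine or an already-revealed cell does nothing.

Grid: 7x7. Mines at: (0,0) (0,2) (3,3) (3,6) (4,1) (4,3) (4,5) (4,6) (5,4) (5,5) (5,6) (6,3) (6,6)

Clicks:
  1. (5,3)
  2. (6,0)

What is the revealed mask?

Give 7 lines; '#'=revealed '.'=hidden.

Click 1 (5,3) count=3: revealed 1 new [(5,3)] -> total=1
Click 2 (6,0) count=0: revealed 6 new [(5,0) (5,1) (5,2) (6,0) (6,1) (6,2)] -> total=7

Answer: .......
.......
.......
.......
.......
####...
###....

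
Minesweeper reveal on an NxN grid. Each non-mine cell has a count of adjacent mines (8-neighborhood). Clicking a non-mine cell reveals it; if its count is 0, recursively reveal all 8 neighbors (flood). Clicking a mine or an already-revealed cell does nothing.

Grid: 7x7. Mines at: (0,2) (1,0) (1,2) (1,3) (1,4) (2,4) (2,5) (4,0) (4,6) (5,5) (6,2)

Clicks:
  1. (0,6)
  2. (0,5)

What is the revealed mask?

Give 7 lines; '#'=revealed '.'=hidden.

Answer: .....##
.....##
.......
.......
.......
.......
.......

Derivation:
Click 1 (0,6) count=0: revealed 4 new [(0,5) (0,6) (1,5) (1,6)] -> total=4
Click 2 (0,5) count=1: revealed 0 new [(none)] -> total=4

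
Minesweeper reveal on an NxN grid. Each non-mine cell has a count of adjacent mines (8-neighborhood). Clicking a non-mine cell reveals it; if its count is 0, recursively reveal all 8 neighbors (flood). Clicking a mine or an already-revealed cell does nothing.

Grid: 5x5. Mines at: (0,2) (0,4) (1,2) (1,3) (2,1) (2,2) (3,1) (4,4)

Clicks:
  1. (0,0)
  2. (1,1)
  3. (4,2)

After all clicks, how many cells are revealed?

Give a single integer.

Click 1 (0,0) count=0: revealed 4 new [(0,0) (0,1) (1,0) (1,1)] -> total=4
Click 2 (1,1) count=4: revealed 0 new [(none)] -> total=4
Click 3 (4,2) count=1: revealed 1 new [(4,2)] -> total=5

Answer: 5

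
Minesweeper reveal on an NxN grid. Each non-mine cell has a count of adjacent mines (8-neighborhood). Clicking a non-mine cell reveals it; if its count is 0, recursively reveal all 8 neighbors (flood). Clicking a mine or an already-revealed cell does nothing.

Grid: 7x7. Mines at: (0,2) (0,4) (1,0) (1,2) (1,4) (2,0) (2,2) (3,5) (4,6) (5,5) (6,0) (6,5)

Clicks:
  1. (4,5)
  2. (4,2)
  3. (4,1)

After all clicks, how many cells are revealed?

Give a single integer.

Click 1 (4,5) count=3: revealed 1 new [(4,5)] -> total=1
Click 2 (4,2) count=0: revealed 19 new [(3,0) (3,1) (3,2) (3,3) (3,4) (4,0) (4,1) (4,2) (4,3) (4,4) (5,0) (5,1) (5,2) (5,3) (5,4) (6,1) (6,2) (6,3) (6,4)] -> total=20
Click 3 (4,1) count=0: revealed 0 new [(none)] -> total=20

Answer: 20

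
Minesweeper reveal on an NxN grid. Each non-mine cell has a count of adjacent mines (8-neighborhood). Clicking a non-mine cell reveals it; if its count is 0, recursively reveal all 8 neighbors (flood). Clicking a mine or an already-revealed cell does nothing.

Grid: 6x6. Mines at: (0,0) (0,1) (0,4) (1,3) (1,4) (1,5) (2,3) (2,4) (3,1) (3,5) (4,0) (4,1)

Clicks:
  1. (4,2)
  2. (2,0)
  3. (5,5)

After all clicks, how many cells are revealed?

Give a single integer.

Click 1 (4,2) count=2: revealed 1 new [(4,2)] -> total=1
Click 2 (2,0) count=1: revealed 1 new [(2,0)] -> total=2
Click 3 (5,5) count=0: revealed 10 new [(3,2) (3,3) (3,4) (4,3) (4,4) (4,5) (5,2) (5,3) (5,4) (5,5)] -> total=12

Answer: 12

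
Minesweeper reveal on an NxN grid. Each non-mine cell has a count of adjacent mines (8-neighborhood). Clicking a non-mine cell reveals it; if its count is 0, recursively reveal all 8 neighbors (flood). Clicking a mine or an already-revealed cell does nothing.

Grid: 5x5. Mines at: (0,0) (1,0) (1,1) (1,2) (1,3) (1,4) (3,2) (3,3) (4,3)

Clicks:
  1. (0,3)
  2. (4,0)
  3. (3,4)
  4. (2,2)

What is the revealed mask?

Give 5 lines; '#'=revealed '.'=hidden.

Click 1 (0,3) count=3: revealed 1 new [(0,3)] -> total=1
Click 2 (4,0) count=0: revealed 6 new [(2,0) (2,1) (3,0) (3,1) (4,0) (4,1)] -> total=7
Click 3 (3,4) count=2: revealed 1 new [(3,4)] -> total=8
Click 4 (2,2) count=5: revealed 1 new [(2,2)] -> total=9

Answer: ...#.
.....
###..
##..#
##...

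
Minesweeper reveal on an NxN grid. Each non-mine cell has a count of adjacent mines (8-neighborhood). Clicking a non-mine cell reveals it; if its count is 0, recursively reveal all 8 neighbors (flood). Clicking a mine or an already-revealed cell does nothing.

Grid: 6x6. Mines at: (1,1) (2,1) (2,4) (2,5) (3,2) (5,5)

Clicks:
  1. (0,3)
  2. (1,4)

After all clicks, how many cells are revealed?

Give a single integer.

Answer: 8

Derivation:
Click 1 (0,3) count=0: revealed 8 new [(0,2) (0,3) (0,4) (0,5) (1,2) (1,3) (1,4) (1,5)] -> total=8
Click 2 (1,4) count=2: revealed 0 new [(none)] -> total=8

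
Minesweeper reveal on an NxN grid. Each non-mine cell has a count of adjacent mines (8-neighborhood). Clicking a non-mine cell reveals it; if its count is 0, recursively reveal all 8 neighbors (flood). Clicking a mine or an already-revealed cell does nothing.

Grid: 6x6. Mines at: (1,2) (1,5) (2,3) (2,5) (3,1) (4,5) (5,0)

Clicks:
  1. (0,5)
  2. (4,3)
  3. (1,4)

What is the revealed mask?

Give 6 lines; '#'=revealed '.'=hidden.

Answer: .....#
....#.
......
..###.
.####.
.####.

Derivation:
Click 1 (0,5) count=1: revealed 1 new [(0,5)] -> total=1
Click 2 (4,3) count=0: revealed 11 new [(3,2) (3,3) (3,4) (4,1) (4,2) (4,3) (4,4) (5,1) (5,2) (5,3) (5,4)] -> total=12
Click 3 (1,4) count=3: revealed 1 new [(1,4)] -> total=13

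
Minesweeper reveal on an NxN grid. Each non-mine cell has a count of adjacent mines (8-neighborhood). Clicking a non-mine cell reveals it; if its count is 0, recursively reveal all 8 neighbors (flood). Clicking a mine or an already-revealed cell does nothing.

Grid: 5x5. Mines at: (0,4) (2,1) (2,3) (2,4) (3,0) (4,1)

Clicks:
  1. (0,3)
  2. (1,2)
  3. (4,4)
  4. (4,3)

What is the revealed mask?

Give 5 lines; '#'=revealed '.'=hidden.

Click 1 (0,3) count=1: revealed 1 new [(0,3)] -> total=1
Click 2 (1,2) count=2: revealed 1 new [(1,2)] -> total=2
Click 3 (4,4) count=0: revealed 6 new [(3,2) (3,3) (3,4) (4,2) (4,3) (4,4)] -> total=8
Click 4 (4,3) count=0: revealed 0 new [(none)] -> total=8

Answer: ...#.
..#..
.....
..###
..###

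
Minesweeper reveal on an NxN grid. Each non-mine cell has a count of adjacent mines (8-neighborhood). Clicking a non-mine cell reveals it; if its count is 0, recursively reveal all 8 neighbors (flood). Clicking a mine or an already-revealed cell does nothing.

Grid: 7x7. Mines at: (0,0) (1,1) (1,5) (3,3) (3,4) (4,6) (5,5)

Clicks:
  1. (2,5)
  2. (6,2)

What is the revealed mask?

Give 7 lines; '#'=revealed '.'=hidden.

Click 1 (2,5) count=2: revealed 1 new [(2,5)] -> total=1
Click 2 (6,2) count=0: revealed 21 new [(2,0) (2,1) (2,2) (3,0) (3,1) (3,2) (4,0) (4,1) (4,2) (4,3) (4,4) (5,0) (5,1) (5,2) (5,3) (5,4) (6,0) (6,1) (6,2) (6,3) (6,4)] -> total=22

Answer: .......
.......
###..#.
###....
#####..
#####..
#####..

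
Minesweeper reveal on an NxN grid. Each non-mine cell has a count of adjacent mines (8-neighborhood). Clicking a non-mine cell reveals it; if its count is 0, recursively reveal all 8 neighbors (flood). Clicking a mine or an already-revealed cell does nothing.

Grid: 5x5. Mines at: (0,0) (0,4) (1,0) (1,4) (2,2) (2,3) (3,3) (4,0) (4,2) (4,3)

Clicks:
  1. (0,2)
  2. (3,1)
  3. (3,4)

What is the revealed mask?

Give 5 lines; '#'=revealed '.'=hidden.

Click 1 (0,2) count=0: revealed 6 new [(0,1) (0,2) (0,3) (1,1) (1,2) (1,3)] -> total=6
Click 2 (3,1) count=3: revealed 1 new [(3,1)] -> total=7
Click 3 (3,4) count=3: revealed 1 new [(3,4)] -> total=8

Answer: .###.
.###.
.....
.#..#
.....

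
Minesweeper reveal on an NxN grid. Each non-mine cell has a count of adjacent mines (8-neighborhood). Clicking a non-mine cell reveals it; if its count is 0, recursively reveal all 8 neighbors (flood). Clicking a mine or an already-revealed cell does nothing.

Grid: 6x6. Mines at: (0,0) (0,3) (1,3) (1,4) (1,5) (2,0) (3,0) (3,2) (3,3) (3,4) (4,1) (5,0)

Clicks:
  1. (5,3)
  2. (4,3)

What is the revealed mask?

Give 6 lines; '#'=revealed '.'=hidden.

Click 1 (5,3) count=0: revealed 8 new [(4,2) (4,3) (4,4) (4,5) (5,2) (5,3) (5,4) (5,5)] -> total=8
Click 2 (4,3) count=3: revealed 0 new [(none)] -> total=8

Answer: ......
......
......
......
..####
..####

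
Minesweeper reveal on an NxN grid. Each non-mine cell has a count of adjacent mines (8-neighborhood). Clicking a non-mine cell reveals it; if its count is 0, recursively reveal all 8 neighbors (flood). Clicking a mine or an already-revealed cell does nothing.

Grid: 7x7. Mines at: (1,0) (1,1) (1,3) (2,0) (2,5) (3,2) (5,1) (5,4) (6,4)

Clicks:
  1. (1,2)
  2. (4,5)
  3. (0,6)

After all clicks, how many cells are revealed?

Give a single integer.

Click 1 (1,2) count=2: revealed 1 new [(1,2)] -> total=1
Click 2 (4,5) count=1: revealed 1 new [(4,5)] -> total=2
Click 3 (0,6) count=0: revealed 6 new [(0,4) (0,5) (0,6) (1,4) (1,5) (1,6)] -> total=8

Answer: 8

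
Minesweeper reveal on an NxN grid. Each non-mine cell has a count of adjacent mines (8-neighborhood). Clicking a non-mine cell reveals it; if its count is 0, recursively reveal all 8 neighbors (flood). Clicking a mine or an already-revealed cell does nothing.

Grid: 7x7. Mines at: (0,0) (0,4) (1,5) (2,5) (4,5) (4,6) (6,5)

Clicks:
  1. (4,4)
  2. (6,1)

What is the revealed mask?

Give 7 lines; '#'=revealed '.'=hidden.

Answer: .###...
#####..
#####..
#####..
#####..
#####..
#####..

Derivation:
Click 1 (4,4) count=1: revealed 1 new [(4,4)] -> total=1
Click 2 (6,1) count=0: revealed 32 new [(0,1) (0,2) (0,3) (1,0) (1,1) (1,2) (1,3) (1,4) (2,0) (2,1) (2,2) (2,3) (2,4) (3,0) (3,1) (3,2) (3,3) (3,4) (4,0) (4,1) (4,2) (4,3) (5,0) (5,1) (5,2) (5,3) (5,4) (6,0) (6,1) (6,2) (6,3) (6,4)] -> total=33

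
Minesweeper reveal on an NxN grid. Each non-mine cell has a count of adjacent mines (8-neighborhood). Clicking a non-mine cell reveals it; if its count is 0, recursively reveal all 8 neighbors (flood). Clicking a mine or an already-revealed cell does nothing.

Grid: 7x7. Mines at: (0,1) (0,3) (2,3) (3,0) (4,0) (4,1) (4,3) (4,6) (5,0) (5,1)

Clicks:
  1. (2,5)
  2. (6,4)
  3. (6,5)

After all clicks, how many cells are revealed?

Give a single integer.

Click 1 (2,5) count=0: revealed 12 new [(0,4) (0,5) (0,6) (1,4) (1,5) (1,6) (2,4) (2,5) (2,6) (3,4) (3,5) (3,6)] -> total=12
Click 2 (6,4) count=0: revealed 10 new [(5,2) (5,3) (5,4) (5,5) (5,6) (6,2) (6,3) (6,4) (6,5) (6,6)] -> total=22
Click 3 (6,5) count=0: revealed 0 new [(none)] -> total=22

Answer: 22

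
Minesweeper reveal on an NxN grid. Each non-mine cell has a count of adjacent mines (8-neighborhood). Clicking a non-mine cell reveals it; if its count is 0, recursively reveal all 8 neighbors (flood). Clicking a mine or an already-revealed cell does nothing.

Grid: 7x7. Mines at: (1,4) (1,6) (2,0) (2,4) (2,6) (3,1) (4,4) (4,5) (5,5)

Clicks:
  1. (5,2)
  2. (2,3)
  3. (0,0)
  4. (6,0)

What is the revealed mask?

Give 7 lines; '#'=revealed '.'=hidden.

Click 1 (5,2) count=0: revealed 14 new [(4,0) (4,1) (4,2) (4,3) (5,0) (5,1) (5,2) (5,3) (5,4) (6,0) (6,1) (6,2) (6,3) (6,4)] -> total=14
Click 2 (2,3) count=2: revealed 1 new [(2,3)] -> total=15
Click 3 (0,0) count=0: revealed 10 new [(0,0) (0,1) (0,2) (0,3) (1,0) (1,1) (1,2) (1,3) (2,1) (2,2)] -> total=25
Click 4 (6,0) count=0: revealed 0 new [(none)] -> total=25

Answer: ####...
####...
.###...
.......
####...
#####..
#####..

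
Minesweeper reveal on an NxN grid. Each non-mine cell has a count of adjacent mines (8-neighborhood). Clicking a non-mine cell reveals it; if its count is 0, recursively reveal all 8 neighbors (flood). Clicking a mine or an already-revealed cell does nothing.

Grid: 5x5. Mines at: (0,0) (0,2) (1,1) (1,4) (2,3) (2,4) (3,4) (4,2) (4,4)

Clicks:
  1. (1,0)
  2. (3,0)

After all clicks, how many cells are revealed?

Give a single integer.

Click 1 (1,0) count=2: revealed 1 new [(1,0)] -> total=1
Click 2 (3,0) count=0: revealed 6 new [(2,0) (2,1) (3,0) (3,1) (4,0) (4,1)] -> total=7

Answer: 7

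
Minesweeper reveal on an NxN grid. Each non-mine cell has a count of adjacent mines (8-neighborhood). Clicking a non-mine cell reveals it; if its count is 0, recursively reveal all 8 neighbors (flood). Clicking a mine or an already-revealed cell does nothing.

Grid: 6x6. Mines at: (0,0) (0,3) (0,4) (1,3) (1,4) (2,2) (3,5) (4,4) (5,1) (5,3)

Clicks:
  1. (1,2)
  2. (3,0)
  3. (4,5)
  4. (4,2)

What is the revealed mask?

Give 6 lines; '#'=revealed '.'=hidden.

Answer: ......
###...
##....
##....
###..#
......

Derivation:
Click 1 (1,2) count=3: revealed 1 new [(1,2)] -> total=1
Click 2 (3,0) count=0: revealed 8 new [(1,0) (1,1) (2,0) (2,1) (3,0) (3,1) (4,0) (4,1)] -> total=9
Click 3 (4,5) count=2: revealed 1 new [(4,5)] -> total=10
Click 4 (4,2) count=2: revealed 1 new [(4,2)] -> total=11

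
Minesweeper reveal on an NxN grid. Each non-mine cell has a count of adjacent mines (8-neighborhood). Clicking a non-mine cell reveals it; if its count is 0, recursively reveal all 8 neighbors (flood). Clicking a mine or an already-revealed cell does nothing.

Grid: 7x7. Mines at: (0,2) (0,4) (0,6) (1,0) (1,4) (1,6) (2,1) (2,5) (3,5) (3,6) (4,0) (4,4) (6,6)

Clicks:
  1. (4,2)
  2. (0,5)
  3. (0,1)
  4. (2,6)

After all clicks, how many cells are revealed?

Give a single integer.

Click 1 (4,2) count=0: revealed 18 new [(3,1) (3,2) (3,3) (4,1) (4,2) (4,3) (5,0) (5,1) (5,2) (5,3) (5,4) (5,5) (6,0) (6,1) (6,2) (6,3) (6,4) (6,5)] -> total=18
Click 2 (0,5) count=4: revealed 1 new [(0,5)] -> total=19
Click 3 (0,1) count=2: revealed 1 new [(0,1)] -> total=20
Click 4 (2,6) count=4: revealed 1 new [(2,6)] -> total=21

Answer: 21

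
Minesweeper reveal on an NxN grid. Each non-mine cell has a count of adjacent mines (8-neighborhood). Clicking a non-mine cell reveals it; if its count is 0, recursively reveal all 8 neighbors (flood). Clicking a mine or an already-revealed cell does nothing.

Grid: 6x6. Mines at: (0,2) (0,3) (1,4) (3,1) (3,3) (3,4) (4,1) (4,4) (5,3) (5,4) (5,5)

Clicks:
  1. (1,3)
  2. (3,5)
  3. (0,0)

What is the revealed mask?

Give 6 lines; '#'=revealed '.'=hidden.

Click 1 (1,3) count=3: revealed 1 new [(1,3)] -> total=1
Click 2 (3,5) count=2: revealed 1 new [(3,5)] -> total=2
Click 3 (0,0) count=0: revealed 6 new [(0,0) (0,1) (1,0) (1,1) (2,0) (2,1)] -> total=8

Answer: ##....
##.#..
##....
.....#
......
......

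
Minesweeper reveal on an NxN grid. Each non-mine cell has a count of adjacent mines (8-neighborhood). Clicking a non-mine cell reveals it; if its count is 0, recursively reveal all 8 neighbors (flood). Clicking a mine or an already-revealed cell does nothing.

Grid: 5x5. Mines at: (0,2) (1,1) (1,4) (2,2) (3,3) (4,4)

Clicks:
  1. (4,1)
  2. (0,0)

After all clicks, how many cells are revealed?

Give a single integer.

Click 1 (4,1) count=0: revealed 8 new [(2,0) (2,1) (3,0) (3,1) (3,2) (4,0) (4,1) (4,2)] -> total=8
Click 2 (0,0) count=1: revealed 1 new [(0,0)] -> total=9

Answer: 9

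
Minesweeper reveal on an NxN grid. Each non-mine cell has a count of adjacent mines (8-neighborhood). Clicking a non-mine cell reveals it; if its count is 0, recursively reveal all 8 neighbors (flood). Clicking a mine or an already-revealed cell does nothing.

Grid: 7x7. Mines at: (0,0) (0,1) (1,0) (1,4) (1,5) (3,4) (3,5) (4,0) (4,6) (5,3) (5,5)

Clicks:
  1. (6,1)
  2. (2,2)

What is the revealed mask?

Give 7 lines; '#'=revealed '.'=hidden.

Click 1 (6,1) count=0: revealed 6 new [(5,0) (5,1) (5,2) (6,0) (6,1) (6,2)] -> total=6
Click 2 (2,2) count=0: revealed 12 new [(1,1) (1,2) (1,3) (2,1) (2,2) (2,3) (3,1) (3,2) (3,3) (4,1) (4,2) (4,3)] -> total=18

Answer: .......
.###...
.###...
.###...
.###...
###....
###....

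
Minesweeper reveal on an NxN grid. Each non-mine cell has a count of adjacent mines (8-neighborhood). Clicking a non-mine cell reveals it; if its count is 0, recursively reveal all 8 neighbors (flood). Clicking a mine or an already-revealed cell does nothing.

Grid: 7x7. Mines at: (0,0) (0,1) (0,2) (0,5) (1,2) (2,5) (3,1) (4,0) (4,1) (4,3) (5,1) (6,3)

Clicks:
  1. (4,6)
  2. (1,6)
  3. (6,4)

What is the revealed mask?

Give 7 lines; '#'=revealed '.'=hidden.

Answer: .......
......#
.......
....###
....###
....###
....###

Derivation:
Click 1 (4,6) count=0: revealed 12 new [(3,4) (3,5) (3,6) (4,4) (4,5) (4,6) (5,4) (5,5) (5,6) (6,4) (6,5) (6,6)] -> total=12
Click 2 (1,6) count=2: revealed 1 new [(1,6)] -> total=13
Click 3 (6,4) count=1: revealed 0 new [(none)] -> total=13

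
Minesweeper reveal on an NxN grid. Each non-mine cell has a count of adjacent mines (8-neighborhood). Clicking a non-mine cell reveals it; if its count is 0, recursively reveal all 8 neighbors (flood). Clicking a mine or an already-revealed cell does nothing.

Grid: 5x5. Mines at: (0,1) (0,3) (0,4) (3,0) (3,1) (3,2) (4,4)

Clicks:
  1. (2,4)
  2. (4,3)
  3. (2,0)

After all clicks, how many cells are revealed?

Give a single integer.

Answer: 8

Derivation:
Click 1 (2,4) count=0: revealed 6 new [(1,3) (1,4) (2,3) (2,4) (3,3) (3,4)] -> total=6
Click 2 (4,3) count=2: revealed 1 new [(4,3)] -> total=7
Click 3 (2,0) count=2: revealed 1 new [(2,0)] -> total=8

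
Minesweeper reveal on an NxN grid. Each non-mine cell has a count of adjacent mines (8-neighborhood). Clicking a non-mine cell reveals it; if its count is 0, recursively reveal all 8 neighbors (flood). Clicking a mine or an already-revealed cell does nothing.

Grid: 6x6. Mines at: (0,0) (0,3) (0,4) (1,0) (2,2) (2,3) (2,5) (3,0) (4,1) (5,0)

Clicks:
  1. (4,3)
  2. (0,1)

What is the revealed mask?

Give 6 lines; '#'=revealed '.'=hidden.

Answer: .#....
......
......
..####
..####
..####

Derivation:
Click 1 (4,3) count=0: revealed 12 new [(3,2) (3,3) (3,4) (3,5) (4,2) (4,3) (4,4) (4,5) (5,2) (5,3) (5,4) (5,5)] -> total=12
Click 2 (0,1) count=2: revealed 1 new [(0,1)] -> total=13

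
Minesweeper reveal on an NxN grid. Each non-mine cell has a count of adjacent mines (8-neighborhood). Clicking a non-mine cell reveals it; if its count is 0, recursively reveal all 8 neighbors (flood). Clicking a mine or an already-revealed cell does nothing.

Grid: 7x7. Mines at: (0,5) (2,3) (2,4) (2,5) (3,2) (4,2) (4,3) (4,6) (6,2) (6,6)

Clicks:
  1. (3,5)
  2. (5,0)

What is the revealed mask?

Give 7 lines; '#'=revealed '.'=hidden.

Answer: #####..
#####..
###....
##...#.
##.....
##.....
##.....

Derivation:
Click 1 (3,5) count=3: revealed 1 new [(3,5)] -> total=1
Click 2 (5,0) count=0: revealed 21 new [(0,0) (0,1) (0,2) (0,3) (0,4) (1,0) (1,1) (1,2) (1,3) (1,4) (2,0) (2,1) (2,2) (3,0) (3,1) (4,0) (4,1) (5,0) (5,1) (6,0) (6,1)] -> total=22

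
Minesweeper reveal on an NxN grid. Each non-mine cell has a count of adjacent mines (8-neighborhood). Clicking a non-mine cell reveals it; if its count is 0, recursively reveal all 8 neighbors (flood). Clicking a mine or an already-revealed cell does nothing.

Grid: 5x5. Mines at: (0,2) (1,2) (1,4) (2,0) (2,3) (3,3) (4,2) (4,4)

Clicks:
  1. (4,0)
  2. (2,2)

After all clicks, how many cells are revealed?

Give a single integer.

Answer: 5

Derivation:
Click 1 (4,0) count=0: revealed 4 new [(3,0) (3,1) (4,0) (4,1)] -> total=4
Click 2 (2,2) count=3: revealed 1 new [(2,2)] -> total=5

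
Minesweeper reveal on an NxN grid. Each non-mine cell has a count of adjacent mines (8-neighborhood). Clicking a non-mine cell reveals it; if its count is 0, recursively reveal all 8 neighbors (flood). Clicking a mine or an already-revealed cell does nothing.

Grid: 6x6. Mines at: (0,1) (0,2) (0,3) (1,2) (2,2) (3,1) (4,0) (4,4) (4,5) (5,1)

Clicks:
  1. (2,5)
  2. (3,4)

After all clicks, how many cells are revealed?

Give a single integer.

Click 1 (2,5) count=0: revealed 11 new [(0,4) (0,5) (1,3) (1,4) (1,5) (2,3) (2,4) (2,5) (3,3) (3,4) (3,5)] -> total=11
Click 2 (3,4) count=2: revealed 0 new [(none)] -> total=11

Answer: 11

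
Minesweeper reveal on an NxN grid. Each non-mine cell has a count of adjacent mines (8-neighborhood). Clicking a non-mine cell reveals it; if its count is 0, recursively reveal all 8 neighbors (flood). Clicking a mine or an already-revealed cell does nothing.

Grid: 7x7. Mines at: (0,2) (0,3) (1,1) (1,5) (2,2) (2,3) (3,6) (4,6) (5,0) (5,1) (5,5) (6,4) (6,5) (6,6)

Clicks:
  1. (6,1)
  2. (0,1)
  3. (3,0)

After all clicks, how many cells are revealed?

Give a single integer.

Click 1 (6,1) count=2: revealed 1 new [(6,1)] -> total=1
Click 2 (0,1) count=2: revealed 1 new [(0,1)] -> total=2
Click 3 (3,0) count=0: revealed 6 new [(2,0) (2,1) (3,0) (3,1) (4,0) (4,1)] -> total=8

Answer: 8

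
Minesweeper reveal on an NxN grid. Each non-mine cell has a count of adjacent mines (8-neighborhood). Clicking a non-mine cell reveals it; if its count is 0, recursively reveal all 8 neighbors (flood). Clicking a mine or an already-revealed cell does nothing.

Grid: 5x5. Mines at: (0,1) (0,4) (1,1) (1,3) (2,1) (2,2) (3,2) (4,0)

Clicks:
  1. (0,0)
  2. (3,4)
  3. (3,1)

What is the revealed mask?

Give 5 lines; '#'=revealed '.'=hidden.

Click 1 (0,0) count=2: revealed 1 new [(0,0)] -> total=1
Click 2 (3,4) count=0: revealed 6 new [(2,3) (2,4) (3,3) (3,4) (4,3) (4,4)] -> total=7
Click 3 (3,1) count=4: revealed 1 new [(3,1)] -> total=8

Answer: #....
.....
...##
.#.##
...##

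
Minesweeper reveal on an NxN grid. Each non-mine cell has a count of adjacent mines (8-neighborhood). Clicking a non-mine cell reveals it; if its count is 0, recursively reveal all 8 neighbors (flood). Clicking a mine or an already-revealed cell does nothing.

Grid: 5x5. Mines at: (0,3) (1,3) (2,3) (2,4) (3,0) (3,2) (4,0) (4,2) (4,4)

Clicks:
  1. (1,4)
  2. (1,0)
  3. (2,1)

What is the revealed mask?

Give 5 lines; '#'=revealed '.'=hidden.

Click 1 (1,4) count=4: revealed 1 new [(1,4)] -> total=1
Click 2 (1,0) count=0: revealed 9 new [(0,0) (0,1) (0,2) (1,0) (1,1) (1,2) (2,0) (2,1) (2,2)] -> total=10
Click 3 (2,1) count=2: revealed 0 new [(none)] -> total=10

Answer: ###..
###.#
###..
.....
.....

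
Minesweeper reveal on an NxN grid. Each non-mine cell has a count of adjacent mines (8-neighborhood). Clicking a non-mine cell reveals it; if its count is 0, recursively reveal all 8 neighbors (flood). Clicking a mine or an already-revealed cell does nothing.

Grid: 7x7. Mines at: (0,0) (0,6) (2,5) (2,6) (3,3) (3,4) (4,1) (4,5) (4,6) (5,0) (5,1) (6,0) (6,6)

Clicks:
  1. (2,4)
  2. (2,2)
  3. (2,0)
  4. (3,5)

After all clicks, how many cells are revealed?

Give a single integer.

Click 1 (2,4) count=3: revealed 1 new [(2,4)] -> total=1
Click 2 (2,2) count=1: revealed 1 new [(2,2)] -> total=2
Click 3 (2,0) count=0: revealed 17 new [(0,1) (0,2) (0,3) (0,4) (0,5) (1,0) (1,1) (1,2) (1,3) (1,4) (1,5) (2,0) (2,1) (2,3) (3,0) (3,1) (3,2)] -> total=19
Click 4 (3,5) count=5: revealed 1 new [(3,5)] -> total=20

Answer: 20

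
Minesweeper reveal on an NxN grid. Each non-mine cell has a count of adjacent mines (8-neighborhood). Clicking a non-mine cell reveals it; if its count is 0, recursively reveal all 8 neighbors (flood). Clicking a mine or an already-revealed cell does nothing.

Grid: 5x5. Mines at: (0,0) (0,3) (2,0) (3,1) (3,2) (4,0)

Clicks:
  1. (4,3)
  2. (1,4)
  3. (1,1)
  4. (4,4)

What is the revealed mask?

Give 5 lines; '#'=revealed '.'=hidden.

Answer: .....
.#.##
...##
...##
...##

Derivation:
Click 1 (4,3) count=1: revealed 1 new [(4,3)] -> total=1
Click 2 (1,4) count=1: revealed 1 new [(1,4)] -> total=2
Click 3 (1,1) count=2: revealed 1 new [(1,1)] -> total=3
Click 4 (4,4) count=0: revealed 6 new [(1,3) (2,3) (2,4) (3,3) (3,4) (4,4)] -> total=9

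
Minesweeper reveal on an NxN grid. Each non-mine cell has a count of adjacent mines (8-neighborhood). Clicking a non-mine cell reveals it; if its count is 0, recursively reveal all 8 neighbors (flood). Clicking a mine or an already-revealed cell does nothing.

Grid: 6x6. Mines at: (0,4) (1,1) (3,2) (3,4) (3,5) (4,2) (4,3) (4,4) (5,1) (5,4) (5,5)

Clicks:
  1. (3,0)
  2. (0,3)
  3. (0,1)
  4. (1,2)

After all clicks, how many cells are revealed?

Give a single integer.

Click 1 (3,0) count=0: revealed 6 new [(2,0) (2,1) (3,0) (3,1) (4,0) (4,1)] -> total=6
Click 2 (0,3) count=1: revealed 1 new [(0,3)] -> total=7
Click 3 (0,1) count=1: revealed 1 new [(0,1)] -> total=8
Click 4 (1,2) count=1: revealed 1 new [(1,2)] -> total=9

Answer: 9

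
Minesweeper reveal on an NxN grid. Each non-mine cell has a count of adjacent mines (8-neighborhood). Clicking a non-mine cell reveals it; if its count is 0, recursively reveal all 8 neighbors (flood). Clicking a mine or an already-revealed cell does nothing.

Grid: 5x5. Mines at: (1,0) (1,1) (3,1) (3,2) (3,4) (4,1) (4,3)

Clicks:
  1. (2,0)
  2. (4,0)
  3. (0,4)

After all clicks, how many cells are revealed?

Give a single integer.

Answer: 11

Derivation:
Click 1 (2,0) count=3: revealed 1 new [(2,0)] -> total=1
Click 2 (4,0) count=2: revealed 1 new [(4,0)] -> total=2
Click 3 (0,4) count=0: revealed 9 new [(0,2) (0,3) (0,4) (1,2) (1,3) (1,4) (2,2) (2,3) (2,4)] -> total=11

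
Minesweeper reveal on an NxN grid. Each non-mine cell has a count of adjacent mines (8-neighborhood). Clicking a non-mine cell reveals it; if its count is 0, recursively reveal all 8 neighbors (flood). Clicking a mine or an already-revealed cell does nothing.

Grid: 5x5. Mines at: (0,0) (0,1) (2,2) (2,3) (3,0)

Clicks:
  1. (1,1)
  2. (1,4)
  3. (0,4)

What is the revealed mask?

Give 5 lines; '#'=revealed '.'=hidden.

Answer: ..###
.####
.....
.....
.....

Derivation:
Click 1 (1,1) count=3: revealed 1 new [(1,1)] -> total=1
Click 2 (1,4) count=1: revealed 1 new [(1,4)] -> total=2
Click 3 (0,4) count=0: revealed 5 new [(0,2) (0,3) (0,4) (1,2) (1,3)] -> total=7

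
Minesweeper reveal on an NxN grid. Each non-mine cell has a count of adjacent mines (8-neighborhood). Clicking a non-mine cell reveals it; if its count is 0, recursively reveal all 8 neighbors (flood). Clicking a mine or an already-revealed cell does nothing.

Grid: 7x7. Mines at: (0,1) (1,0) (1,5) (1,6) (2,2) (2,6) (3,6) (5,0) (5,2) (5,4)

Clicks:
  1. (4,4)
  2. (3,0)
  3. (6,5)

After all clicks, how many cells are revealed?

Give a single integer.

Click 1 (4,4) count=1: revealed 1 new [(4,4)] -> total=1
Click 2 (3,0) count=0: revealed 6 new [(2,0) (2,1) (3,0) (3,1) (4,0) (4,1)] -> total=7
Click 3 (6,5) count=1: revealed 1 new [(6,5)] -> total=8

Answer: 8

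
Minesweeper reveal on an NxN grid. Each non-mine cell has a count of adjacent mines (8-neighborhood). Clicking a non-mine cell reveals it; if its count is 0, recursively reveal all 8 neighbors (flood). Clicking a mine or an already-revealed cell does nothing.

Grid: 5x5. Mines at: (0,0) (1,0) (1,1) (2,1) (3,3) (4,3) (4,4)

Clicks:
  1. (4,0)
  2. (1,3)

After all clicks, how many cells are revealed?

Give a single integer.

Answer: 15

Derivation:
Click 1 (4,0) count=0: revealed 6 new [(3,0) (3,1) (3,2) (4,0) (4,1) (4,2)] -> total=6
Click 2 (1,3) count=0: revealed 9 new [(0,2) (0,3) (0,4) (1,2) (1,3) (1,4) (2,2) (2,3) (2,4)] -> total=15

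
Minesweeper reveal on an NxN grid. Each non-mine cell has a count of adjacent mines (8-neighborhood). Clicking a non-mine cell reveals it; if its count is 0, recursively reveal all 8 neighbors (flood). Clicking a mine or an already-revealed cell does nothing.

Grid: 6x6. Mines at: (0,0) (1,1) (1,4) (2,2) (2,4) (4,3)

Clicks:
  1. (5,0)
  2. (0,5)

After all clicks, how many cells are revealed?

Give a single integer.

Answer: 12

Derivation:
Click 1 (5,0) count=0: revealed 11 new [(2,0) (2,1) (3,0) (3,1) (3,2) (4,0) (4,1) (4,2) (5,0) (5,1) (5,2)] -> total=11
Click 2 (0,5) count=1: revealed 1 new [(0,5)] -> total=12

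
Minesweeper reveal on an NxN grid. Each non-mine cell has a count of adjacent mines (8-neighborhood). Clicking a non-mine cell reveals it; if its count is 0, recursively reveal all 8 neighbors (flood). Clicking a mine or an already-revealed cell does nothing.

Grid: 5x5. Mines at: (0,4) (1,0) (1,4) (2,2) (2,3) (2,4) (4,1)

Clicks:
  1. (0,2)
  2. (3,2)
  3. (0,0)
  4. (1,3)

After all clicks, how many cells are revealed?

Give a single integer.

Click 1 (0,2) count=0: revealed 6 new [(0,1) (0,2) (0,3) (1,1) (1,2) (1,3)] -> total=6
Click 2 (3,2) count=3: revealed 1 new [(3,2)] -> total=7
Click 3 (0,0) count=1: revealed 1 new [(0,0)] -> total=8
Click 4 (1,3) count=5: revealed 0 new [(none)] -> total=8

Answer: 8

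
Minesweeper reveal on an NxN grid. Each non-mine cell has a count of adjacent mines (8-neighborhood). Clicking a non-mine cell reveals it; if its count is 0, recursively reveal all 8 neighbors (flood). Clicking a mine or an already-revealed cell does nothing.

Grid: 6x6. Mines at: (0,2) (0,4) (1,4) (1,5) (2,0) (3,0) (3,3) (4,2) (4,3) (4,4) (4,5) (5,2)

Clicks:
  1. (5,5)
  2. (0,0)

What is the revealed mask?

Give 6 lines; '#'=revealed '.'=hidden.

Click 1 (5,5) count=2: revealed 1 new [(5,5)] -> total=1
Click 2 (0,0) count=0: revealed 4 new [(0,0) (0,1) (1,0) (1,1)] -> total=5

Answer: ##....
##....
......
......
......
.....#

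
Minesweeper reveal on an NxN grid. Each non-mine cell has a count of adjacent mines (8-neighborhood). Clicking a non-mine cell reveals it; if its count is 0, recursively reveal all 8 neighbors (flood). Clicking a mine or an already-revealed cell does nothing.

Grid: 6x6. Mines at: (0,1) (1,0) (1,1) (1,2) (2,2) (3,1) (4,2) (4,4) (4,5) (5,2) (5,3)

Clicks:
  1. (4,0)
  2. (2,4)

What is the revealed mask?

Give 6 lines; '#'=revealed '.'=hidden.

Answer: ...###
...###
...###
...###
#.....
......

Derivation:
Click 1 (4,0) count=1: revealed 1 new [(4,0)] -> total=1
Click 2 (2,4) count=0: revealed 12 new [(0,3) (0,4) (0,5) (1,3) (1,4) (1,5) (2,3) (2,4) (2,5) (3,3) (3,4) (3,5)] -> total=13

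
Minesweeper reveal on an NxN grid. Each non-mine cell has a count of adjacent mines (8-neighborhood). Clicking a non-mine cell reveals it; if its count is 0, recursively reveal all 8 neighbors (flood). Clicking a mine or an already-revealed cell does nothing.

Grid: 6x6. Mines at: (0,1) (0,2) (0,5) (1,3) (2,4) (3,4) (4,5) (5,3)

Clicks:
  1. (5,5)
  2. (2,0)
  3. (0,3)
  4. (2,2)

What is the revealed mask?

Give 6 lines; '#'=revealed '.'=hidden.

Click 1 (5,5) count=1: revealed 1 new [(5,5)] -> total=1
Click 2 (2,0) count=0: revealed 18 new [(1,0) (1,1) (1,2) (2,0) (2,1) (2,2) (2,3) (3,0) (3,1) (3,2) (3,3) (4,0) (4,1) (4,2) (4,3) (5,0) (5,1) (5,2)] -> total=19
Click 3 (0,3) count=2: revealed 1 new [(0,3)] -> total=20
Click 4 (2,2) count=1: revealed 0 new [(none)] -> total=20

Answer: ...#..
###...
####..
####..
####..
###..#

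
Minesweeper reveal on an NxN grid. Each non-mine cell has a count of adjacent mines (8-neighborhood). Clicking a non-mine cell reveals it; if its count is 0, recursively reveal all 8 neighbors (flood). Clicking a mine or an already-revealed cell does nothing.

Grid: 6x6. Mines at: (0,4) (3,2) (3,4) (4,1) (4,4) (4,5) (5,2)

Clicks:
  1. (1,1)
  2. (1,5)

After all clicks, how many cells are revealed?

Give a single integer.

Click 1 (1,1) count=0: revealed 14 new [(0,0) (0,1) (0,2) (0,3) (1,0) (1,1) (1,2) (1,3) (2,0) (2,1) (2,2) (2,3) (3,0) (3,1)] -> total=14
Click 2 (1,5) count=1: revealed 1 new [(1,5)] -> total=15

Answer: 15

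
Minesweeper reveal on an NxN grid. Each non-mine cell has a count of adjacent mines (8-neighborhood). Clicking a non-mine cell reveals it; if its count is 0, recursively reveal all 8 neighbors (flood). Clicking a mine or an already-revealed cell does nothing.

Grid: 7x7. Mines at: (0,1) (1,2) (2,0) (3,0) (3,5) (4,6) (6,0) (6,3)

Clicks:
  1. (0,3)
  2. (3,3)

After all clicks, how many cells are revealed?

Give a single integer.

Click 1 (0,3) count=1: revealed 1 new [(0,3)] -> total=1
Click 2 (3,3) count=0: revealed 16 new [(2,1) (2,2) (2,3) (2,4) (3,1) (3,2) (3,3) (3,4) (4,1) (4,2) (4,3) (4,4) (5,1) (5,2) (5,3) (5,4)] -> total=17

Answer: 17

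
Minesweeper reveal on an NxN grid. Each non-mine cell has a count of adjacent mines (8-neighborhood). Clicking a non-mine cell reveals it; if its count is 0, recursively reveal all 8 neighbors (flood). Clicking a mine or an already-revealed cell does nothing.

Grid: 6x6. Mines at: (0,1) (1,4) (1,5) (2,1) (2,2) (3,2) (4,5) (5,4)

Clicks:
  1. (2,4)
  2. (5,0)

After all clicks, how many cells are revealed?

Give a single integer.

Answer: 11

Derivation:
Click 1 (2,4) count=2: revealed 1 new [(2,4)] -> total=1
Click 2 (5,0) count=0: revealed 10 new [(3,0) (3,1) (4,0) (4,1) (4,2) (4,3) (5,0) (5,1) (5,2) (5,3)] -> total=11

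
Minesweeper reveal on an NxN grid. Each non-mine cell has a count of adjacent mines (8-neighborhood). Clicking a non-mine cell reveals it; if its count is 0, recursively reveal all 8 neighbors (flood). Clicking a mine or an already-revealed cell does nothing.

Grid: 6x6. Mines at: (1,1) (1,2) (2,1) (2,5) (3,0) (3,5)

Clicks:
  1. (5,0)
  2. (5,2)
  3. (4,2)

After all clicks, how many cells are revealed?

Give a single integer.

Click 1 (5,0) count=0: revealed 19 new [(2,2) (2,3) (2,4) (3,1) (3,2) (3,3) (3,4) (4,0) (4,1) (4,2) (4,3) (4,4) (4,5) (5,0) (5,1) (5,2) (5,3) (5,4) (5,5)] -> total=19
Click 2 (5,2) count=0: revealed 0 new [(none)] -> total=19
Click 3 (4,2) count=0: revealed 0 new [(none)] -> total=19

Answer: 19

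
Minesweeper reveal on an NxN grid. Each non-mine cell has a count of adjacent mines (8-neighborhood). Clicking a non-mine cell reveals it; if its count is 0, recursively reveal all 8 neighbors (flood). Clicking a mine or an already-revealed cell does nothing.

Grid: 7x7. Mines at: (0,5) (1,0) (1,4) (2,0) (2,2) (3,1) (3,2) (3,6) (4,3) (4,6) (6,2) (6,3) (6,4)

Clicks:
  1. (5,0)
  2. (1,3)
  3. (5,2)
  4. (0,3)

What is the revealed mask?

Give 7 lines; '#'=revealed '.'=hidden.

Answer: ...#...
...#...
.......
.......
##.....
###....
##.....

Derivation:
Click 1 (5,0) count=0: revealed 6 new [(4,0) (4,1) (5,0) (5,1) (6,0) (6,1)] -> total=6
Click 2 (1,3) count=2: revealed 1 new [(1,3)] -> total=7
Click 3 (5,2) count=3: revealed 1 new [(5,2)] -> total=8
Click 4 (0,3) count=1: revealed 1 new [(0,3)] -> total=9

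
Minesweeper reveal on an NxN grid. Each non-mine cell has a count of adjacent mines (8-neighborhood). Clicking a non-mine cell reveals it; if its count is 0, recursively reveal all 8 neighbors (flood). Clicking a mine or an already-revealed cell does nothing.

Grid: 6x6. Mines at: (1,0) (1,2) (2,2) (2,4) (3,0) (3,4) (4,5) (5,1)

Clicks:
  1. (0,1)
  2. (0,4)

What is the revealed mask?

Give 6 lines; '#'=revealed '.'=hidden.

Answer: .#.###
...###
......
......
......
......

Derivation:
Click 1 (0,1) count=2: revealed 1 new [(0,1)] -> total=1
Click 2 (0,4) count=0: revealed 6 new [(0,3) (0,4) (0,5) (1,3) (1,4) (1,5)] -> total=7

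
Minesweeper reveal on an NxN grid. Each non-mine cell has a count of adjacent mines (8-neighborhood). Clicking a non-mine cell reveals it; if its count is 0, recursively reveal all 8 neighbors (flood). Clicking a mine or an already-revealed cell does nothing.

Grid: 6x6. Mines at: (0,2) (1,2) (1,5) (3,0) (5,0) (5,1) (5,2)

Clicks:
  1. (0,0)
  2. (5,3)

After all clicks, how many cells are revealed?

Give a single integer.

Click 1 (0,0) count=0: revealed 6 new [(0,0) (0,1) (1,0) (1,1) (2,0) (2,1)] -> total=6
Click 2 (5,3) count=1: revealed 1 new [(5,3)] -> total=7

Answer: 7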